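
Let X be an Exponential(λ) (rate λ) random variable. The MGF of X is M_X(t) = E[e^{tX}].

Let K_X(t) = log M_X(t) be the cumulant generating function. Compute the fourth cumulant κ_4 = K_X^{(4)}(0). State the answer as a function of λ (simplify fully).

κ_4 = D^4[K](0) = 6/λ^4

M_X(t) = λ/(λ - t)
K_X(t) = log M_X(t) = log(λ) - log(λ - t)
D^4[K](t) = 6/(λ^4 - 4*λ^3*t + 6*λ^2*t^2 - 4*λ*t^3 + t^4)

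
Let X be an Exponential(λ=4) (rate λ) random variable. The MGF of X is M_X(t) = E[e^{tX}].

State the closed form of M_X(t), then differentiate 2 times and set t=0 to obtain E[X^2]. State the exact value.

E[X^2] = D^2[M](0) = 1/8

M_X(t) = 4/(4 - t)
D^2[M](t) = -8/(t^3 - 12*t^2 + 48*t - 64)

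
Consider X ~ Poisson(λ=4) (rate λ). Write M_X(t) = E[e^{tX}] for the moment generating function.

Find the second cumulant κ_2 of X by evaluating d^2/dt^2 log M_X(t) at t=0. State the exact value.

M_X(t) = e^(4*e^(t) - 4)
K_X(t) = log M_X(t) = 4*e^(t) - 4
K′(t) = 4*e^(t)
K′′(t) = 4*e^(t)

κ_2 = K′′(0) = 4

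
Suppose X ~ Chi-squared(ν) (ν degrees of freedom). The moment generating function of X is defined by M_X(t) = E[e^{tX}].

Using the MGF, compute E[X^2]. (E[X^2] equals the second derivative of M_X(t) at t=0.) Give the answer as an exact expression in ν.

M_X(t) = (1 - 2*t)^(-ν/2)
dM/dt = -ν/(2*t*(1 - 2*t)^(ν/2) - (1 - 2*t)^(ν/2))
d^2M/dt^2 = (ν^2 + 2*ν)/(4*t^2*(1 - 2*t)^(ν/2) - 4*t*(1 - 2*t)^(ν/2) + (1 - 2*t)^(ν/2))

E[X^2] = d^2M/dt^2 |_{t=0} = ν*(ν + 2)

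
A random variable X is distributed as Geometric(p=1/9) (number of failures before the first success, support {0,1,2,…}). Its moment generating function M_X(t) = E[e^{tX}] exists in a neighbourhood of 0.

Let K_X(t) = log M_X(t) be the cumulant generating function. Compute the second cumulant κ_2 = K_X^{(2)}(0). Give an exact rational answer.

κ_2 = d^2K/dt^2 |_{t=0} = 72

M_X(t) = 1/(9*(1 - 8*e^(t)/9))
K_X(t) = log M_X(t) = -log(1 - 8*e^(t)/9) - 2*log(3)
dK/dt = -8*e^(t)/(8*e^(t) - 9)
d^2K/dt^2 = 72*e^(t)/(64*e^(2*t) - 144*e^(t) + 81)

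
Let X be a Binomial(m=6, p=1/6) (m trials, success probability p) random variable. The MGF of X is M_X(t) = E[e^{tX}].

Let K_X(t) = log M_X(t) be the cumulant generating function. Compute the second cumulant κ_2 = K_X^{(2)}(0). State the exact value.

κ_2 = K′′(0) = 5/6

M_X(t) = (e^(t)/6 + 5/6)^6
K_X(t) = log M_X(t) = 6*log(e^(t)/6 + 5/6)
K′(t) = 6*e^(t)/(e^(t) + 5)
K′′(t) = 30*e^(t)/(e^(2*t) + 10*e^(t) + 25)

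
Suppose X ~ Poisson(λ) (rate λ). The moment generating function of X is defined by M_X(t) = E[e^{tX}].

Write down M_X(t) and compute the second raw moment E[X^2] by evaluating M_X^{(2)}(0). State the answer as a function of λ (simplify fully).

E[X^2] = M^(2)(0) = λ*(λ + 1)

M_X(t) = e^(λ*(e^(t) - 1))
M^(2)(t) = (λ^2*e^(2*t)*e^(λ*e^(t)) + λ*e^(t)*e^(λ*e^(t)))*e^(-λ)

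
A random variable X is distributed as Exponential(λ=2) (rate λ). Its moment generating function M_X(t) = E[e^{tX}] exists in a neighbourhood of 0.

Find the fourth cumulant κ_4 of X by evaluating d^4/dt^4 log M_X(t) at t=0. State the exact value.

M_X(t) = 2/(2 - t)
K_X(t) = log M_X(t) = -log(2 - t) + log(2)
K^(4)(t) = 6/(t^4 - 8*t^3 + 24*t^2 - 32*t + 16)

κ_4 = K^(4)(0) = 3/8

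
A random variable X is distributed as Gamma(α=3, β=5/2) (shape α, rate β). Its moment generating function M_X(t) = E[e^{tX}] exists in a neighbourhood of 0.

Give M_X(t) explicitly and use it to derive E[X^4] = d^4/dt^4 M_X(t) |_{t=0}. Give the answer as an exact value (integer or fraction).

M_X(t) = 125/(8*(5/2 - t)^3)
M^(4)(t) = -720000/(128*t^7 - 2240*t^6 + 16800*t^5 - 70000*t^4 + 175000*t^3 - 262500*t^2 + 218750*t - 78125)

E[X^4] = M^(4)(0) = 1152/125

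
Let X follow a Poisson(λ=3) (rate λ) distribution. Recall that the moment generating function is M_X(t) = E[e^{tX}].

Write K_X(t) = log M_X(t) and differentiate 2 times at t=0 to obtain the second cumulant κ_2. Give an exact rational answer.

M_X(t) = e^(3*e^(t) - 3)
K_X(t) = log M_X(t) = 3*e^(t) - 3
D^2[K](t) = 3*e^(t)

κ_2 = D^2[K](0) = 3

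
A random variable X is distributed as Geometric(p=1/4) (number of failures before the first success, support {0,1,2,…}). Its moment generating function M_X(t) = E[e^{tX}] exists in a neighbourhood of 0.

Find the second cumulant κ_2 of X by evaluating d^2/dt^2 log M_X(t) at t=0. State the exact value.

M_X(t) = 1/(4*(1 - 3*e^(t)/4))
K_X(t) = log M_X(t) = -log(1 - 3*e^(t)/4) - 2*log(2)
K^(2)(t) = 12*e^(t)/(9*e^(2*t) - 24*e^(t) + 16)

κ_2 = K^(2)(0) = 12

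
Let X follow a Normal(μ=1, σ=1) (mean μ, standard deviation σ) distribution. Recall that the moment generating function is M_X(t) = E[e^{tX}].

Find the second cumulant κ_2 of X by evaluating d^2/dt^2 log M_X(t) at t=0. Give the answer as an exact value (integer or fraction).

κ_2 = K^(2)(0) = 1

M_X(t) = e^(t^2/2 + t)
K_X(t) = log M_X(t) = t^2/2 + t
K^(2)(t) = 1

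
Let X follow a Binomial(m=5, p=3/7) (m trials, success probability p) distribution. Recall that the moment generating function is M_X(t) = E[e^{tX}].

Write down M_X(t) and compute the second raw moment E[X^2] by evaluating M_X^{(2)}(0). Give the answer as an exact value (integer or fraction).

M_X(t) = (3*e^(t)/7 + 4/7)^5
M′(t) = 1215*e^(5*t)/16807 + 6480*e^(4*t)/16807 + 12960*e^(3*t)/16807 + 11520*e^(2*t)/16807 + 3840*e^(t)/16807
M′′(t) = 6075*e^(5*t)/16807 + 25920*e^(4*t)/16807 + 38880*e^(3*t)/16807 + 23040*e^(2*t)/16807 + 3840*e^(t)/16807

E[X^2] = M′′(0) = 285/49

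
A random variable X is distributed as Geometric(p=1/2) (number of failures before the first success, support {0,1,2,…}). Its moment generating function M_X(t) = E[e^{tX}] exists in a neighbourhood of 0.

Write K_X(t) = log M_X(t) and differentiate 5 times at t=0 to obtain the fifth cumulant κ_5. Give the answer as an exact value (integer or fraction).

κ_5 = K^(5)(0) = 150

M_X(t) = 1/(2*(1 - e^(t)/2))
K_X(t) = log M_X(t) = -log(1 - e^(t)/2) - log(2)
K^(5)(t) = (-2*e^(4*t) - 44*e^(3*t) - 88*e^(2*t) - 16*e^(t))/(e^(5*t) - 10*e^(4*t) + 40*e^(3*t) - 80*e^(2*t) + 80*e^(t) - 32)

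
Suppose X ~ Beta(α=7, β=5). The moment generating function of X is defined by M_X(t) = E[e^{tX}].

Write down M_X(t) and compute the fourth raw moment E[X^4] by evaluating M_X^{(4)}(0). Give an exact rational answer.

M_X(t) = ₁F₁(7; 12; t)
M^(4)(t) = 2*₁F₁(11; 16; t)/13

E[X^4] = M^(4)(0) = 2/13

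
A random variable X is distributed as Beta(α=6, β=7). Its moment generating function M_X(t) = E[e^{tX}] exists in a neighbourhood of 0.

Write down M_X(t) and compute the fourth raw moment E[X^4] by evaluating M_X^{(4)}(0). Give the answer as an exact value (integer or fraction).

M_X(t) = ₁F₁(6; 13; t)
dM/dt = 6*₁F₁(7; 14; t)/13
d^2M/dt^2 = 3*₁F₁(8; 15; t)/13
d^3M/dt^3 = 8*₁F₁(9; 16; t)/65
d^4M/dt^4 = 9*₁F₁(10; 17; t)/130

E[X^4] = d^4M/dt^4 |_{t=0} = 9/130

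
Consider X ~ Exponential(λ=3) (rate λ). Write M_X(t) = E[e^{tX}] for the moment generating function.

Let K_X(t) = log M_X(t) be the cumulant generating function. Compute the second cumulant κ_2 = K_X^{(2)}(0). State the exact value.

M_X(t) = 3/(3 - t)
K_X(t) = log M_X(t) = -log(3 - t) + log(3)
D^2[K](t) = 1/(t^2 - 6*t + 9)

κ_2 = D^2[K](0) = 1/9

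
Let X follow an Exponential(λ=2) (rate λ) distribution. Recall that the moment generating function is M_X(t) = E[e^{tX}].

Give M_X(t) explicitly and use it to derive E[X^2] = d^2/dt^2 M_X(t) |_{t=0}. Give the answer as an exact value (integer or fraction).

M_X(t) = 2/(2 - t)
D^2[M](t) = -4/(t^3 - 6*t^2 + 12*t - 8)

E[X^2] = D^2[M](0) = 1/2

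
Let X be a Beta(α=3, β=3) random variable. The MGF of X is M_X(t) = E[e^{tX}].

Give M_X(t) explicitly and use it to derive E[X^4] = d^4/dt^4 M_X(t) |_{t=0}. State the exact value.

M_X(t) = ₁F₁(3; 6; t)
D^4[M](t) = 5*₁F₁(7; 10; t)/42

E[X^4] = D^4[M](0) = 5/42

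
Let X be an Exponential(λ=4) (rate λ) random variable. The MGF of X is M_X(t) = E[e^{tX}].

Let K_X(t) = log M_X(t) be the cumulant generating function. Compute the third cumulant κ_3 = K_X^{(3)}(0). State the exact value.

κ_3 = d^3K/dt^3 |_{t=0} = 1/32

M_X(t) = 4/(4 - t)
K_X(t) = log M_X(t) = -log(4 - t) + 2*log(2)
dK/dt = -1/(t - 4)
d^2K/dt^2 = 1/(t^2 - 8*t + 16)
d^3K/dt^3 = -2/(t^3 - 12*t^2 + 48*t - 64)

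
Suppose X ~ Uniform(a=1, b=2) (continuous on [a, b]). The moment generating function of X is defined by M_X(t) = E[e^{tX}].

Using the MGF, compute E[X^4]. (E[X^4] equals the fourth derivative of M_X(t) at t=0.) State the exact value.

E[X^4] = M′′′′(0) = 31/5

M_X(t) = (e^(2*t) - e^(t))/t
M′(t) = (2*t*e^(2*t) - t*e^(t) - e^(2*t) + e^(t))/t^2
M′′(t) = (4*t^2*e^(2*t) - t^2*e^(t) - 4*t*e^(2*t) + 2*t*e^(t) + 2*e^(2*t) - 2*e^(t))/t^3
M′′′(t) = (8*t^3*e^(2*t) - t^3*e^(t) - 12*t^2*e^(2*t) + 3*t^2*e^(t) + 12*t*e^(2*t) - 6*t*e^(t) - 6*e^(2*t) + 6*e^(t))/t^4
M′′′′(t) = (16*t^4*e^(2*t) - t^4*e^(t) - 32*t^3*e^(2*t) + 4*t^3*e^(t) + 48*t^2*e^(2*t) - 12*t^2*e^(t) - 48*t*e^(2*t) + 24*t*e^(t) + 24*e^(2*t) - 24*e^(t))/t^5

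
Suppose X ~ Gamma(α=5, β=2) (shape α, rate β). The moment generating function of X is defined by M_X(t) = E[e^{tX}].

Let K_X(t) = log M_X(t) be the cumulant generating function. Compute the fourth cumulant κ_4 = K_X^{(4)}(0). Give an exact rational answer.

κ_4 = d^4K/dt^4 |_{t=0} = 15/8

M_X(t) = 32/(2 - t)^5
K_X(t) = log M_X(t) = -5*log(2 - t) + 5*log(2)
dK/dt = -5/(t - 2)
d^2K/dt^2 = 5/(t^2 - 4*t + 4)
d^3K/dt^3 = -10/(t^3 - 6*t^2 + 12*t - 8)
d^4K/dt^4 = 30/(t^4 - 8*t^3 + 24*t^2 - 32*t + 16)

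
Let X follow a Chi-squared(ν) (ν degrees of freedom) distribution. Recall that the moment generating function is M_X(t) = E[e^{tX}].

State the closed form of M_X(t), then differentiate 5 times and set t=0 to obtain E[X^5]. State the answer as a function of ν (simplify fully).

E[X^5] = M′′′′′(0) = ν*(ν^4 + 20*ν^3 + 140*ν^2 + 400*ν + 384)

M_X(t) = (1 - 2*t)^(-ν/2)
M′(t) = -ν/(2*t*(1 - 2*t)^(ν/2) - (1 - 2*t)^(ν/2))
M′′(t) = (ν^2 + 2*ν)/(4*t^2*(1 - 2*t)^(ν/2) - 4*t*(1 - 2*t)^(ν/2) + (1 - 2*t)^(ν/2))
M′′′(t) = (-ν^3 - 6*ν^2 - 8*ν)/(8*t^3*(1 - 2*t)^(ν/2) - 12*t^2*(1 - 2*t)^(ν/2) + 6*t*(1 - 2*t)^(ν/2) - (1 - 2*t)^(ν/2))
M′′′′(t) = (ν^4 + 12*ν^3 + 44*ν^2 + 48*ν)/(16*t^4*(1 - 2*t)^(ν/2) - 32*t^3*(1 - 2*t)^(ν/2) + 24*t^2*(1 - 2*t)^(ν/2) - 8*t*(1 - 2*t)^(ν/2) + (1 - 2*t)^(ν/2))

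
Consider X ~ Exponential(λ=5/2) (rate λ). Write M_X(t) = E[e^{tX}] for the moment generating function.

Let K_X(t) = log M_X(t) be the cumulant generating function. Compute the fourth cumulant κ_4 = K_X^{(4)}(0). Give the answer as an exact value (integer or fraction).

M_X(t) = 5/(2*(5/2 - t))
K_X(t) = log M_X(t) = -log(5/2 - t) - log(2) + log(5)
K^(4)(t) = 96/(16*t^4 - 160*t^3 + 600*t^2 - 1000*t + 625)

κ_4 = K^(4)(0) = 96/625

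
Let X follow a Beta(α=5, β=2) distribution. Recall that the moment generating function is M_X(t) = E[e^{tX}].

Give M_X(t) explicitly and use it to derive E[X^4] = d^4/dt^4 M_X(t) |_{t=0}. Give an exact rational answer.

M_X(t) = ₁F₁(5; 7; t)
M^(4)(t) = ₁F₁(9; 11; t)/3

E[X^4] = M^(4)(0) = 1/3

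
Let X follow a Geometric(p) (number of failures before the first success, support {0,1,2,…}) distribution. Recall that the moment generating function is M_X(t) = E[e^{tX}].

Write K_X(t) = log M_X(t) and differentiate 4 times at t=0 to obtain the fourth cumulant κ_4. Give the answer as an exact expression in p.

κ_4 = K′′′′(0) = (-p^3 + 7*p^2 - 12*p + 6)/p^4

M_X(t) = p/(-(1 - p)*e^(t) + 1)
K_X(t) = log M_X(t) = log(p) - log(-(1 - p)*e^(t) + 1)
K′(t) = (-p*e^(t) + e^(t))/(p*e^(t) - e^(t) + 1)
K′′(t) = (-p*e^(t) + e^(t))/(p^2*e^(2*t) - 2*p*e^(2*t) + 2*p*e^(t) + e^(2*t) - 2*e^(t) + 1)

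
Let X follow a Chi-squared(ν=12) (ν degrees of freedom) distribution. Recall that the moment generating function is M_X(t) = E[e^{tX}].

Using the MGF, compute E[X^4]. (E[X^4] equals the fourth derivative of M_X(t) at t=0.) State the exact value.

E[X^4] = d^4M/dt^4 |_{t=0} = 48384

M_X(t) = (1 - 2*t)^(-6)
dM/dt = -12/(128*t^7 - 448*t^6 + 672*t^5 - 560*t^4 + 280*t^3 - 84*t^2 + 14*t - 1)
d^2M/dt^2 = 168/(256*t^8 - 1024*t^7 + 1792*t^6 - 1792*t^5 + 1120*t^4 - 448*t^3 + 112*t^2 - 16*t + 1)
d^3M/dt^3 = -2688/(512*t^9 - 2304*t^8 + 4608*t^7 - 5376*t^6 + 4032*t^5 - 2016*t^4 + 672*t^3 - 144*t^2 + 18*t - 1)
d^4M/dt^4 = 48384/(1024*t^10 - 5120*t^9 + 11520*t^8 - 15360*t^7 + 13440*t^6 - 8064*t^5 + 3360*t^4 - 960*t^3 + 180*t^2 - 20*t + 1)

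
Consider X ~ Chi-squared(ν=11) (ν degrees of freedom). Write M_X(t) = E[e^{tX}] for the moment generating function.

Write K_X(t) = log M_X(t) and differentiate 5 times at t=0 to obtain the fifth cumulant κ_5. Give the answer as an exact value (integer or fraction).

M_X(t) = (1 - 2*t)^(-11/2)
K_X(t) = log M_X(t) = -11*log(1 - 2*t)/2
D^5[K](t) = -4224/(32*t^5 - 80*t^4 + 80*t^3 - 40*t^2 + 10*t - 1)

κ_5 = D^5[K](0) = 4224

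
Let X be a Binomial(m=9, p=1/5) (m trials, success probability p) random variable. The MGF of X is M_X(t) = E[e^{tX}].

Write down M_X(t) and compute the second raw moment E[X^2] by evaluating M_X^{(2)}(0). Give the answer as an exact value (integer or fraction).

E[X^2] = D^2[M](0) = 117/25

M_X(t) = (e^(t)/5 + 4/5)^9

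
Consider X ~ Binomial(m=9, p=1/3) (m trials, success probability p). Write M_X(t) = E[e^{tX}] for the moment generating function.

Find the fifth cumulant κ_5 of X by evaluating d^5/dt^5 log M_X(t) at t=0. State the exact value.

M_X(t) = (e^(t)/3 + 2/3)^9
K_X(t) = log M_X(t) = 9*log(e^(t)/3 + 2/3)
D^5[K](t) = (-18*e^(4*t) + 396*e^(3*t) - 792*e^(2*t) + 144*e^(t))/(e^(5*t) + 10*e^(4*t) + 40*e^(3*t) + 80*e^(2*t) + 80*e^(t) + 32)

κ_5 = D^5[K](0) = -10/9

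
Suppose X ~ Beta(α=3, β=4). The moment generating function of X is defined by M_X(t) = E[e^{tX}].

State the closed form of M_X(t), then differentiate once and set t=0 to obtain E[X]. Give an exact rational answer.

E[X] = M′(0) = 3/7

M_X(t) = ₁F₁(3; 7; t)
M′(t) = 3*₁F₁(4; 8; t)/7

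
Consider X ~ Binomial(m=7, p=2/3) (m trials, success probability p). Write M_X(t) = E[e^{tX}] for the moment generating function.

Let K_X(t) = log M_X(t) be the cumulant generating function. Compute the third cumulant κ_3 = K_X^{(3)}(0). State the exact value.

M_X(t) = (2*e^(t)/3 + 1/3)^7
K_X(t) = log M_X(t) = 7*log(2*e^(t)/3 + 1/3)
K^(3)(t) = (-28*e^(2*t) + 14*e^(t))/(8*e^(3*t) + 12*e^(2*t) + 6*e^(t) + 1)

κ_3 = K^(3)(0) = -14/27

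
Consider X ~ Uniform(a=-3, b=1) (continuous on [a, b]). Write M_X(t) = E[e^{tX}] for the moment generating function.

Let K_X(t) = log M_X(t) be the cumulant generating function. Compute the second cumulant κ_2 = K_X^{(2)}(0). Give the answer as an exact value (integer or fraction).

κ_2 = d^2K/dt^2 |_{t=0} = 4/3

M_X(t) = (e^(t) - e^(-3*t))/(4*t)
K_X(t) = log M_X(t) = -log(t) + log(e^(t) - e^(-3*t)) - 2*log(2)
dK/dt = (t*e^(4*t) + 3*t - e^(4*t) + 1)/(t*e^(4*t) - t)
d^2K/dt^2 = (-16*t^2*e^(4*t) + e^(8*t) - 2*e^(4*t) + 1)/(t^2*e^(8*t) - 2*t^2*e^(4*t) + t^2)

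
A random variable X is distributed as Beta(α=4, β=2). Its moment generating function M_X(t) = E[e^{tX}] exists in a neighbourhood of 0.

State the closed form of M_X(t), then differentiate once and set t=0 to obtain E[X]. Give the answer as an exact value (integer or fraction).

M_X(t) = ₁F₁(4; 6; t)
M^(1)(t) = 2*₁F₁(5; 7; t)/3

E[X] = M^(1)(0) = 2/3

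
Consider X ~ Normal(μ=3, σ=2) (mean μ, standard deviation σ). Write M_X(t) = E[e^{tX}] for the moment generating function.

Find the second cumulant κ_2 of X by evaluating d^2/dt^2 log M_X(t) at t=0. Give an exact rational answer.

κ_2 = D^2[K](0) = 4

M_X(t) = e^(2*t^2 + 3*t)
K_X(t) = log M_X(t) = 2*t^2 + 3*t
D^2[K](t) = 4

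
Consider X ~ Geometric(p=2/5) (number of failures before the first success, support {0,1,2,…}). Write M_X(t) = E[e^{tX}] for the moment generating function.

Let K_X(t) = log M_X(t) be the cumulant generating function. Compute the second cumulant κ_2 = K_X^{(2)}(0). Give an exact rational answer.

κ_2 = d^2K/dt^2 |_{t=0} = 15/4

M_X(t) = 2/(5*(1 - 3*e^(t)/5))
K_X(t) = log M_X(t) = -log(1 - 3*e^(t)/5) - log(5) + log(2)
dK/dt = -3*e^(t)/(3*e^(t) - 5)
d^2K/dt^2 = 15*e^(t)/(9*e^(2*t) - 30*e^(t) + 25)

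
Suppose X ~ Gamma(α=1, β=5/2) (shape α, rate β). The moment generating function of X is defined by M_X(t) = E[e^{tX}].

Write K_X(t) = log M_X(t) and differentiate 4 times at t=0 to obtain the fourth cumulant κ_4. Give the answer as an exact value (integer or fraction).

κ_4 = K′′′′(0) = 96/625

M_X(t) = 5/(2*(5/2 - t))
K_X(t) = log M_X(t) = -log(5/2 - t) - log(2) + log(5)
K′(t) = -2/(2*t - 5)
K′′(t) = 4/(4*t^2 - 20*t + 25)
K′′′(t) = -16/(8*t^3 - 60*t^2 + 150*t - 125)
K′′′′(t) = 96/(16*t^4 - 160*t^3 + 600*t^2 - 1000*t + 625)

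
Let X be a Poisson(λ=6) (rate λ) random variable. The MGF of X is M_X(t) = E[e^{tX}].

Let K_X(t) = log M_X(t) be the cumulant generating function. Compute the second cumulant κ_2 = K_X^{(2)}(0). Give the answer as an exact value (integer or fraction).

κ_2 = K^(2)(0) = 6

M_X(t) = e^(6*e^(t) - 6)
K_X(t) = log M_X(t) = 6*e^(t) - 6
K^(2)(t) = 6*e^(t)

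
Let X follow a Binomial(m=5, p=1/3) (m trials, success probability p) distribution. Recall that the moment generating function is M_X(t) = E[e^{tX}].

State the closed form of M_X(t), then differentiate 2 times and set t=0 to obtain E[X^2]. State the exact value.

E[X^2] = d^2M/dt^2 |_{t=0} = 35/9

M_X(t) = (e^(t)/3 + 2/3)^5
dM/dt = 5*e^(5*t)/243 + 40*e^(4*t)/243 + 40*e^(3*t)/81 + 160*e^(2*t)/243 + 80*e^(t)/243
d^2M/dt^2 = 25*e^(5*t)/243 + 160*e^(4*t)/243 + 40*e^(3*t)/27 + 320*e^(2*t)/243 + 80*e^(t)/243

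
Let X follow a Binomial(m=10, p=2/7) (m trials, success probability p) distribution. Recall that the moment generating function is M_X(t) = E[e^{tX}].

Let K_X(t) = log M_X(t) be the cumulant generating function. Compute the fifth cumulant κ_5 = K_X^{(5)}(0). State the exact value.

M_X(t) = (2*e^(t)/7 + 5/7)^10
K_X(t) = log M_X(t) = 10*log(2*e^(t)/7 + 5/7)
K^(5)(t) = (-800*e^(4*t) + 22000*e^(3*t) - 55000*e^(2*t) + 12500*e^(t))/(32*e^(5*t) + 400*e^(4*t) + 2000*e^(3*t) + 5000*e^(2*t) + 6250*e^(t) + 3125)

κ_5 = K^(5)(0) = -21300/16807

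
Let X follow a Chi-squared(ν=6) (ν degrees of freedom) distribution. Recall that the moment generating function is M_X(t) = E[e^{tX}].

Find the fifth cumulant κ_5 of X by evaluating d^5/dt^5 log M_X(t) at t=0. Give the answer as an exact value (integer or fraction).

M_X(t) = (1 - 2*t)^(-3)
K_X(t) = log M_X(t) = -3*log(1 - 2*t)
dK/dt = -6/(2*t - 1)
d^2K/dt^2 = 12/(4*t^2 - 4*t + 1)
d^3K/dt^3 = -48/(8*t^3 - 12*t^2 + 6*t - 1)
d^4K/dt^4 = 288/(16*t^4 - 32*t^3 + 24*t^2 - 8*t + 1)
d^5K/dt^5 = -2304/(32*t^5 - 80*t^4 + 80*t^3 - 40*t^2 + 10*t - 1)

κ_5 = d^5K/dt^5 |_{t=0} = 2304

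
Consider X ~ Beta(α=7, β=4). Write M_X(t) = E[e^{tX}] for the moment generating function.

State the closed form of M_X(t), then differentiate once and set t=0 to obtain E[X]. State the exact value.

M_X(t) = ₁F₁(7; 11; t)
M^(1)(t) = 7*₁F₁(8; 12; t)/11

E[X] = M^(1)(0) = 7/11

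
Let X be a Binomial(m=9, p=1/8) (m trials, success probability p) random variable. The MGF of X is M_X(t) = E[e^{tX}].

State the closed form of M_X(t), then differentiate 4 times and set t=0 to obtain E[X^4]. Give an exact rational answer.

E[X^4] = D^4[M](0) = 4005/256

M_X(t) = (e^(t)/8 + 7/8)^9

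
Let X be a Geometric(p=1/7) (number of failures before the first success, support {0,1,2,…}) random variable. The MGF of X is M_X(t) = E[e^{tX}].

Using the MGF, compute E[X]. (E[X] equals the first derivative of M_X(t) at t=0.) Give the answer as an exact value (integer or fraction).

M_X(t) = 1/(7*(1 - 6*e^(t)/7))
M^(1)(t) = 6*e^(t)/(36*e^(2*t) - 84*e^(t) + 49)

E[X] = M^(1)(0) = 6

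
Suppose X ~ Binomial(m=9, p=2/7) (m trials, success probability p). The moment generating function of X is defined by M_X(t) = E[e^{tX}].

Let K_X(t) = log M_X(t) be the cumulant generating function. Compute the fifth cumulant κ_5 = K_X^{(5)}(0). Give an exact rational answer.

κ_5 = K^(5)(0) = -19170/16807

M_X(t) = (2*e^(t)/7 + 5/7)^9
K_X(t) = log M_X(t) = 9*log(2*e^(t)/7 + 5/7)
K^(5)(t) = (-720*e^(4*t) + 19800*e^(3*t) - 49500*e^(2*t) + 11250*e^(t))/(32*e^(5*t) + 400*e^(4*t) + 2000*e^(3*t) + 5000*e^(2*t) + 6250*e^(t) + 3125)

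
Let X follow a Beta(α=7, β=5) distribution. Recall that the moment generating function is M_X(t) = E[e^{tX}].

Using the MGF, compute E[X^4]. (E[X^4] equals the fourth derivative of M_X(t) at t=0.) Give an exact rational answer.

E[X^4] = d^4M/dt^4 |_{t=0} = 2/13

M_X(t) = ₁F₁(7; 12; t)
dM/dt = 7*₁F₁(8; 13; t)/12
d^2M/dt^2 = 14*₁F₁(9; 14; t)/39
d^3M/dt^3 = 3*₁F₁(10; 15; t)/13
d^4M/dt^4 = 2*₁F₁(11; 16; t)/13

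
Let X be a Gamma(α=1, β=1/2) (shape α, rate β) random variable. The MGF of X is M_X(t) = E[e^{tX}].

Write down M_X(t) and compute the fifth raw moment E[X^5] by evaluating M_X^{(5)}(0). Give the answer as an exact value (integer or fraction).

M_X(t) = 1/(2*(1/2 - t))
M′(t) = 2/(4*t^2 - 4*t + 1)
M′′(t) = -8/(8*t^3 - 12*t^2 + 6*t - 1)
M′′′(t) = 48/(16*t^4 - 32*t^3 + 24*t^2 - 8*t + 1)
M′′′′(t) = -384/(32*t^5 - 80*t^4 + 80*t^3 - 40*t^2 + 10*t - 1)
M′′′′′(t) = 3840/(64*t^6 - 192*t^5 + 240*t^4 - 160*t^3 + 60*t^2 - 12*t + 1)

E[X^5] = M′′′′′(0) = 3840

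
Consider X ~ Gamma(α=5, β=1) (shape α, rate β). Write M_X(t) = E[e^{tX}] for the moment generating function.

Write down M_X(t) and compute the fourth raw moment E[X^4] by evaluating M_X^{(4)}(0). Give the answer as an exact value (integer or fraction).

M_X(t) = (1 - t)^(-5)
dM/dt = 5/(t^6 - 6*t^5 + 15*t^4 - 20*t^3 + 15*t^2 - 6*t + 1)
d^2M/dt^2 = -30/(t^7 - 7*t^6 + 21*t^5 - 35*t^4 + 35*t^3 - 21*t^2 + 7*t - 1)
d^3M/dt^3 = 210/(t^8 - 8*t^7 + 28*t^6 - 56*t^5 + 70*t^4 - 56*t^3 + 28*t^2 - 8*t + 1)
d^4M/dt^4 = -1680/(t^9 - 9*t^8 + 36*t^7 - 84*t^6 + 126*t^5 - 126*t^4 + 84*t^3 - 36*t^2 + 9*t - 1)

E[X^4] = d^4M/dt^4 |_{t=0} = 1680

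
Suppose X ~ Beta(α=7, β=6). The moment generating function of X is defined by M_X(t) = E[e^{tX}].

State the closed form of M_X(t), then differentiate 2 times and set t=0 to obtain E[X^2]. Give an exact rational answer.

E[X^2] = M′′(0) = 4/13

M_X(t) = ₁F₁(7; 13; t)
M′(t) = 7*₁F₁(8; 14; t)/13
M′′(t) = 4*₁F₁(9; 15; t)/13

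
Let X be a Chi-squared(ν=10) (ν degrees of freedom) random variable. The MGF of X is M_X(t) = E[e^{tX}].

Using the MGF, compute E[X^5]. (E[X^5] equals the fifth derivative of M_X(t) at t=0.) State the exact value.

E[X^5] = D^5[M](0) = 483840

M_X(t) = (1 - 2*t)^(-5)
D^5[M](t) = 483840/(1024*t^10 - 5120*t^9 + 11520*t^8 - 15360*t^7 + 13440*t^6 - 8064*t^5 + 3360*t^4 - 960*t^3 + 180*t^2 - 20*t + 1)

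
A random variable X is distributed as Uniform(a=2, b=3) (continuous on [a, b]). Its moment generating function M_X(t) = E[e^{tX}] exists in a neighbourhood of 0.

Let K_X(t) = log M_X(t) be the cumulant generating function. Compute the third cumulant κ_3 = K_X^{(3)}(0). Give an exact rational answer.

M_X(t) = (e^(3*t) - e^(2*t))/t
K_X(t) = log M_X(t) = -log(t) + log(e^(3*t) - e^(2*t))
D^3[K](t) = (t^3*e^(2*t) + t^3*e^(t) - 2*e^(3*t) + 6*e^(2*t) - 6*e^(t) + 2)/(t^3*e^(3*t) - 3*t^3*e^(2*t) + 3*t^3*e^(t) - t^3)

κ_3 = D^3[K](0) = 0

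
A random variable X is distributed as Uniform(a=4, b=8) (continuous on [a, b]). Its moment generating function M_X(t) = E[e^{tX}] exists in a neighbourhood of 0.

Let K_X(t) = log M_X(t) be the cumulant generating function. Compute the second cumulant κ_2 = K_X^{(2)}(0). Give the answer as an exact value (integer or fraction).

κ_2 = K′′(0) = 4/3

M_X(t) = (e^(8*t) - e^(4*t))/(4*t)
K_X(t) = log M_X(t) = -log(t) + log(e^(8*t) - e^(4*t)) - 2*log(2)
K′(t) = (8*t*e^(4*t) - 4*t - e^(4*t) + 1)/(t*e^(4*t) - t)
K′′(t) = (-16*t^2*e^(4*t) + e^(8*t) - 2*e^(4*t) + 1)/(t^2*e^(8*t) - 2*t^2*e^(4*t) + t^2)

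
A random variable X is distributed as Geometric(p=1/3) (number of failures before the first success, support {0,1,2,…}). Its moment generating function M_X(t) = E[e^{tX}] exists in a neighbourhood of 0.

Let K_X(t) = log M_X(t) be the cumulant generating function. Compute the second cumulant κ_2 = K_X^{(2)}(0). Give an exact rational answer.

M_X(t) = 1/(3*(1 - 2*e^(t)/3))
K_X(t) = log M_X(t) = -log(1 - 2*e^(t)/3) - log(3)
K′(t) = -2*e^(t)/(2*e^(t) - 3)
K′′(t) = 6*e^(t)/(4*e^(2*t) - 12*e^(t) + 9)

κ_2 = K′′(0) = 6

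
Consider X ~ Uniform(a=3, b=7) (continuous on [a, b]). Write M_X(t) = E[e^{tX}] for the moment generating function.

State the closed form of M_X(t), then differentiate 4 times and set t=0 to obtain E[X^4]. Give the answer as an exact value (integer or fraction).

M_X(t) = (e^(7*t) - e^(3*t))/(4*t)

E[X^4] = M^(4)(0) = 4141/5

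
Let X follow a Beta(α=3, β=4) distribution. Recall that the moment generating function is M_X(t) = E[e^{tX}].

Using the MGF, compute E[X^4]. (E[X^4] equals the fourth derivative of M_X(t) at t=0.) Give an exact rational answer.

E[X^4] = d^4M/dt^4 |_{t=0} = 1/14

M_X(t) = ₁F₁(3; 7; t)
dM/dt = 3*₁F₁(4; 8; t)/7
d^2M/dt^2 = 3*₁F₁(5; 9; t)/14
d^3M/dt^3 = 5*₁F₁(6; 10; t)/42
d^4M/dt^4 = ₁F₁(7; 11; t)/14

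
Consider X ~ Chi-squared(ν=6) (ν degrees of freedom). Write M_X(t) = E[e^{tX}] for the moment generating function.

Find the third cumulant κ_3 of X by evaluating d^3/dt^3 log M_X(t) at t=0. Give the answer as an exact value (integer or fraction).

M_X(t) = (1 - 2*t)^(-3)
K_X(t) = log M_X(t) = -3*log(1 - 2*t)
K^(3)(t) = -48/(8*t^3 - 12*t^2 + 6*t - 1)

κ_3 = K^(3)(0) = 48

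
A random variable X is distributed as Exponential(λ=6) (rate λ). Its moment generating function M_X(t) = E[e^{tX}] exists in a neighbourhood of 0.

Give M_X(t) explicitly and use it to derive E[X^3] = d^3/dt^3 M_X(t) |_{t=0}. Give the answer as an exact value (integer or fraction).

E[X^3] = D^3[M](0) = 1/36

M_X(t) = 6/(6 - t)
D^3[M](t) = 36/(t^4 - 24*t^3 + 216*t^2 - 864*t + 1296)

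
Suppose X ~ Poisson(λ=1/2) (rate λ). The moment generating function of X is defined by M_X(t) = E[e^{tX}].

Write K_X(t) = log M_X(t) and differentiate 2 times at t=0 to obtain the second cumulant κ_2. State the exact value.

M_X(t) = e^(e^(t)/2 - 1/2)
K_X(t) = log M_X(t) = e^(t)/2 - 1/2
D^2[K](t) = e^(t)/2

κ_2 = D^2[K](0) = 1/2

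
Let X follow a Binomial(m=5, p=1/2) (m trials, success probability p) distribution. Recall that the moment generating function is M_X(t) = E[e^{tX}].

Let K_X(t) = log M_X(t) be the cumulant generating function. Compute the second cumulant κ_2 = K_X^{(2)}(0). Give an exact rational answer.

M_X(t) = (e^(t)/2 + 1/2)^5
K_X(t) = log M_X(t) = 5*log(e^(t)/2 + 1/2)
K′(t) = 5*e^(t)/(e^(t) + 1)
K′′(t) = 5*e^(t)/(e^(2*t) + 2*e^(t) + 1)

κ_2 = K′′(0) = 5/4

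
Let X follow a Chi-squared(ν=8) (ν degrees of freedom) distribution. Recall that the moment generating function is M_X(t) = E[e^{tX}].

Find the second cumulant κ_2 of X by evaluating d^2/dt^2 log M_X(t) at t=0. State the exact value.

κ_2 = d^2K/dt^2 |_{t=0} = 16

M_X(t) = (1 - 2*t)^(-4)
K_X(t) = log M_X(t) = -4*log(1 - 2*t)
dK/dt = -8/(2*t - 1)
d^2K/dt^2 = 16/(4*t^2 - 4*t + 1)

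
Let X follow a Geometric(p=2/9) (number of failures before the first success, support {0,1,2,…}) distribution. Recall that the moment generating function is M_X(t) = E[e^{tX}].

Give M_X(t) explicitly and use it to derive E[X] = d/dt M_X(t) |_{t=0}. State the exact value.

E[X] = dM/dt |_{t=0} = 7/2

M_X(t) = 2/(9*(1 - 7*e^(t)/9))
dM/dt = 14*e^(t)/(49*e^(2*t) - 126*e^(t) + 81)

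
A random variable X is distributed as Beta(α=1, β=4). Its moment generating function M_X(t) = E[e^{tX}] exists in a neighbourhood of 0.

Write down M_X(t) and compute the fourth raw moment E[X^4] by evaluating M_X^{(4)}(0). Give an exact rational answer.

E[X^4] = M^(4)(0) = 1/70

M_X(t) = ₁F₁(1; 5; t)
M^(4)(t) = ₁F₁(5; 9; t)/70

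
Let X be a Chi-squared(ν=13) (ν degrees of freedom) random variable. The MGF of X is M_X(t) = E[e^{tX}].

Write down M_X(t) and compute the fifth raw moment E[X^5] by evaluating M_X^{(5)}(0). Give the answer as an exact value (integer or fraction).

M_X(t) = (1 - 2*t)^(-13/2)

E[X^5] = D^5[M](0) = 1322685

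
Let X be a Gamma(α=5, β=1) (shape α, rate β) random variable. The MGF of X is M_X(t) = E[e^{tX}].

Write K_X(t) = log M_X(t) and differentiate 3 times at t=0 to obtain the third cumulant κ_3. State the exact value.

M_X(t) = (1 - t)^(-5)
K_X(t) = log M_X(t) = -5*log(1 - t)
D^3[K](t) = -10/(t^3 - 3*t^2 + 3*t - 1)

κ_3 = D^3[K](0) = 10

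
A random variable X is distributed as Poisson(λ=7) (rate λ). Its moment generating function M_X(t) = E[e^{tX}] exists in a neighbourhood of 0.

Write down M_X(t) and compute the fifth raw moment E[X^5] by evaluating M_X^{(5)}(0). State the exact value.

M_X(t) = e^(7*e^(t) - 7)
M^(5)(t) = (16807*e^(5*t)*e^(7*e^(t)) + 24010*e^(4*t)*e^(7*e^(t)) + 8575*e^(3*t)*e^(7*e^(t)) + 735*e^(2*t)*e^(7*e^(t)) + 7*e^(t)*e^(7*e^(t)))*e^(-7)

E[X^5] = M^(5)(0) = 50134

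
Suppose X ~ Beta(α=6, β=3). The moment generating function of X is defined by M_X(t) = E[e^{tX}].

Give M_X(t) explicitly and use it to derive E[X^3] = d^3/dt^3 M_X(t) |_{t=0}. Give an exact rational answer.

E[X^3] = M^(3)(0) = 56/165

M_X(t) = ₁F₁(6; 9; t)
M^(3)(t) = 56*₁F₁(9; 12; t)/165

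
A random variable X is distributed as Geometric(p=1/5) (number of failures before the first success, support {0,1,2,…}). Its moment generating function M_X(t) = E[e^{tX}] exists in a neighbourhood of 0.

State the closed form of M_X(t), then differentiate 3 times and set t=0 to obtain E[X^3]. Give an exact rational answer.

E[X^3] = d^3M/dt^3 |_{t=0} = 484

M_X(t) = 1/(5*(1 - 4*e^(t)/5))
dM/dt = 4*e^(t)/(16*e^(2*t) - 40*e^(t) + 25)
d^2M/dt^2 = (-16*e^(2*t) - 20*e^(t))/(64*e^(3*t) - 240*e^(2*t) + 300*e^(t) - 125)
d^3M/dt^3 = (64*e^(3*t) + 320*e^(2*t) + 100*e^(t))/(256*e^(4*t) - 1280*e^(3*t) + 2400*e^(2*t) - 2000*e^(t) + 625)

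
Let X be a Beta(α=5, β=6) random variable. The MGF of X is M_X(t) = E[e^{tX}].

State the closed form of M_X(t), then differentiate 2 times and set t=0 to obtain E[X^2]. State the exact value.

M_X(t) = ₁F₁(5; 11; t)
D^2[M](t) = 5*₁F₁(7; 13; t)/22

E[X^2] = D^2[M](0) = 5/22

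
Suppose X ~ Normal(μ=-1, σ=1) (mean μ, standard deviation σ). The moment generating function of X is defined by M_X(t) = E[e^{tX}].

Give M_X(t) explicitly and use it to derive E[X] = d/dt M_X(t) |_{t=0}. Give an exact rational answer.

M_X(t) = e^(t^2/2 - t)
M^(1)(t) = t*e^(-t)*e^(t^2/2) - e^(-t)*e^(t^2/2)

E[X] = M^(1)(0) = -1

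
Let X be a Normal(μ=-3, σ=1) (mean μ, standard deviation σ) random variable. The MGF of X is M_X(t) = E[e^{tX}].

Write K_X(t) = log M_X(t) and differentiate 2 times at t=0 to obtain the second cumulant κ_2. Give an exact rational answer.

M_X(t) = e^(t^2/2 - 3*t)
K_X(t) = log M_X(t) = t^2/2 - 3*t
D^2[K](t) = 1

κ_2 = D^2[K](0) = 1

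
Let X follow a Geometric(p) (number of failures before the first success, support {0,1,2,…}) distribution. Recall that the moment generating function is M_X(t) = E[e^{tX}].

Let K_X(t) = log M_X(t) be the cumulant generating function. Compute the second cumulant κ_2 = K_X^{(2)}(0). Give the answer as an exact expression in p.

κ_2 = K′′(0) = (1 - p)/p^2

M_X(t) = p/(-(1 - p)*e^(t) + 1)
K_X(t) = log M_X(t) = log(p) - log(-(1 - p)*e^(t) + 1)
K′(t) = (-p*e^(t) + e^(t))/(p*e^(t) - e^(t) + 1)
K′′(t) = (-p*e^(t) + e^(t))/(p^2*e^(2*t) - 2*p*e^(2*t) + 2*p*e^(t) + e^(2*t) - 2*e^(t) + 1)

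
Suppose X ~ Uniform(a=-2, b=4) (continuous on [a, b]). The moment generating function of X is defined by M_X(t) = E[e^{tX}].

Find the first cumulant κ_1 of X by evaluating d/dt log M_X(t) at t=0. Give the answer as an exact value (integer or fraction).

M_X(t) = (e^(4*t) - e^(-2*t))/(6*t)
K_X(t) = log M_X(t) = -log(t) + log(e^(4*t) - e^(-2*t)) - log(6)
K′(t) = (4*t*e^(6*t) + 2*t - e^(6*t) + 1)/(t*e^(6*t) - t)

κ_1 = K′(0) = 1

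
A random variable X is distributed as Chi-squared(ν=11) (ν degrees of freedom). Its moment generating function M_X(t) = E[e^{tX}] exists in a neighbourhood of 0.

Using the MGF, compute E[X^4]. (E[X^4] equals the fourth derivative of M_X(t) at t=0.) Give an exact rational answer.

M_X(t) = (1 - 2*t)^(-11/2)
M′(t) = 11/(64*t^6*√(1 - 2*t) - 192*t^5*√(1 - 2*t) + 240*t^4*√(1 - 2*t) - 160*t^3*√(1 - 2*t) + 60*t^2*√(1 - 2*t) - 12*t*√(1 - 2*t) + √(1 - 2*t))
M′′(t) = -143/(128*t^7*√(1 - 2*t) - 448*t^6*√(1 - 2*t) + 672*t^5*√(1 - 2*t) - 560*t^4*√(1 - 2*t) + 280*t^3*√(1 - 2*t) - 84*t^2*√(1 - 2*t) + 14*t*√(1 - 2*t) - √(1 - 2*t))

E[X^4] = M′′′′(0) = 36465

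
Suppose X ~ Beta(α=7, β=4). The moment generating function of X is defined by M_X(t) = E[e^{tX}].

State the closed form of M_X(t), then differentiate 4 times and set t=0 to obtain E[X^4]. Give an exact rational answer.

E[X^4] = M^(4)(0) = 30/143

M_X(t) = ₁F₁(7; 11; t)
M^(4)(t) = 30*₁F₁(11; 15; t)/143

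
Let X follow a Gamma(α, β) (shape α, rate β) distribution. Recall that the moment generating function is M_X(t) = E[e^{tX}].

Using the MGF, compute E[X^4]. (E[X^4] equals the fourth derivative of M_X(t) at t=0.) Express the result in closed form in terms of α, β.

M_X(t) = (β/(β - t))^α
M′(t) = -α*β^α*(1/(β - t))^α/(-β + t)
M′′(t) = (α^2*β^α*(1/(β - t))^α + α*β^α*(1/(β - t))^α)/(β^2 - 2*β*t + t^2)
M′′′(t) = (-α^3*β^α*(1/(β - t))^α - 3*α^2*β^α*(1/(β - t))^α - 2*α*β^α*(1/(β - t))^α)/(-β^3 + 3*β^2*t - 3*β*t^2 + t^3)
M′′′′(t) = (α^4*β^α*(1/(β - t))^α + 6*α^3*β^α*(1/(β - t))^α + 11*α^2*β^α*(1/(β - t))^α + 6*α*β^α*(1/(β - t))^α)/(β^4 - 4*β^3*t + 6*β^2*t^2 - 4*β*t^3 + t^4)

E[X^4] = M′′′′(0) = α*(α^3 + 6*α^2 + 11*α + 6)/β^4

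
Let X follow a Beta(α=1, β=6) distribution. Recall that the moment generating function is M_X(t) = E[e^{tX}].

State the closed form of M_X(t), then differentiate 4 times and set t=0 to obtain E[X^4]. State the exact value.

E[X^4] = M^(4)(0) = 1/210

M_X(t) = ₁F₁(1; 7; t)
M^(4)(t) = ₁F₁(5; 11; t)/210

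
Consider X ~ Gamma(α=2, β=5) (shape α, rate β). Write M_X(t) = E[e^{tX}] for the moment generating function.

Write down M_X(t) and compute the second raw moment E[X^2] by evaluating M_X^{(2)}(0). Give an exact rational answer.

E[X^2] = D^2[M](0) = 6/25

M_X(t) = 25/(5 - t)^2
D^2[M](t) = 150/(t^4 - 20*t^3 + 150*t^2 - 500*t + 625)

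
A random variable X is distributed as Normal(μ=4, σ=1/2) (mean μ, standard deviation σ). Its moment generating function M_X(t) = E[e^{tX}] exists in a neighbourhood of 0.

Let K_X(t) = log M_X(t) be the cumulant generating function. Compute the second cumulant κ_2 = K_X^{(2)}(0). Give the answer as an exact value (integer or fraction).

M_X(t) = e^(t^2/8 + 4*t)
K_X(t) = log M_X(t) = t^2/8 + 4*t
K′(t) = t/4 + 4
K′′(t) = 1/4

κ_2 = K′′(0) = 1/4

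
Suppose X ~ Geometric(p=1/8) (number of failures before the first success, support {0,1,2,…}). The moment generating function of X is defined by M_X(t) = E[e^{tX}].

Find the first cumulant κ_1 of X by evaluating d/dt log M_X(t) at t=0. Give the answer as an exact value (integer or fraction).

κ_1 = K^(1)(0) = 7

M_X(t) = 1/(8*(1 - 7*e^(t)/8))
K_X(t) = log M_X(t) = -log(1 - 7*e^(t)/8) - 3*log(2)
K^(1)(t) = -7*e^(t)/(7*e^(t) - 8)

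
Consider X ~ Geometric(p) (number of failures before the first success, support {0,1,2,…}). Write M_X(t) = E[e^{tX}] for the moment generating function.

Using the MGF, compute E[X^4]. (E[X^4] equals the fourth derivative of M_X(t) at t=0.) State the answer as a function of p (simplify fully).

E[X^4] = D^4[M](0) = 1 - 15/p + 50/p^2 - 60/p^3 + 24/p^4

M_X(t) = p/(-(1 - p)*e^(t) + 1)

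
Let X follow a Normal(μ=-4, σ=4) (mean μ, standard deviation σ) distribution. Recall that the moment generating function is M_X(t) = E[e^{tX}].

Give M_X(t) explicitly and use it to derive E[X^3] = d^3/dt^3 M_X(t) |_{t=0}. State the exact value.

M_X(t) = e^(8*t^2 - 4*t)
M^(3)(t) = (4096*t^3*e^(8*t^2) - 3072*t^2*e^(8*t^2) + 1536*t*e^(8*t^2) - 256*e^(8*t^2))*e^(-4*t)

E[X^3] = M^(3)(0) = -256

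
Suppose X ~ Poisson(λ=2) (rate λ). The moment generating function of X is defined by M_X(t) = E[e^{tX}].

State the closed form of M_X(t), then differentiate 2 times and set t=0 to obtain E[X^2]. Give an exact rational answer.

E[X^2] = M′′(0) = 6

M_X(t) = e^(2*e^(t) - 2)
M′(t) = 2*e^(-2)*e^(t)*e^(2*e^(t))
M′′(t) = (4*e^(2*t)*e^(2*e^(t)) + 2*e^(t)*e^(2*e^(t)))*e^(-2)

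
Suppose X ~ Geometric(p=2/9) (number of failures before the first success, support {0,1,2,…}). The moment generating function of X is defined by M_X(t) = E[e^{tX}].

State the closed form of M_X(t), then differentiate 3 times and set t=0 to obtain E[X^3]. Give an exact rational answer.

M_X(t) = 2/(9*(1 - 7*e^(t)/9))
M^(3)(t) = (686*e^(3*t) + 3528*e^(2*t) + 1134*e^(t))/(2401*e^(4*t) - 12348*e^(3*t) + 23814*e^(2*t) - 20412*e^(t) + 6561)

E[X^3] = M^(3)(0) = 1337/4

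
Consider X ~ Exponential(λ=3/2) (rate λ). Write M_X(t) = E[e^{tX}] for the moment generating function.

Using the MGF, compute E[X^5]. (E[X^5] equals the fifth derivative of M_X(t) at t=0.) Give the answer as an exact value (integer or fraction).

M_X(t) = 3/(2*(3/2 - t))
M′(t) = 6/(4*t^2 - 12*t + 9)
M′′(t) = -24/(8*t^3 - 36*t^2 + 54*t - 27)
M′′′(t) = 144/(16*t^4 - 96*t^3 + 216*t^2 - 216*t + 81)
M′′′′(t) = -1152/(32*t^5 - 240*t^4 + 720*t^3 - 1080*t^2 + 810*t - 243)
M′′′′′(t) = 11520/(64*t^6 - 576*t^5 + 2160*t^4 - 4320*t^3 + 4860*t^2 - 2916*t + 729)

E[X^5] = M′′′′′(0) = 1280/81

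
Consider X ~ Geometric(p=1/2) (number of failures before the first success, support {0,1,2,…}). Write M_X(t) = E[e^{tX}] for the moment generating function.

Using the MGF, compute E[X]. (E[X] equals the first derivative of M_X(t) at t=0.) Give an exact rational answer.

M_X(t) = 1/(2*(1 - e^(t)/2))
M′(t) = e^(t)/(e^(2*t) - 4*e^(t) + 4)

E[X] = M′(0) = 1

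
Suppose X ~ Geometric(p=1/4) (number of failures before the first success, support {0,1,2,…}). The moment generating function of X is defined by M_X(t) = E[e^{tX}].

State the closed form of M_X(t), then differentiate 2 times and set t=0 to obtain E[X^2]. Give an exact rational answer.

E[X^2] = D^2[M](0) = 21

M_X(t) = 1/(4*(1 - 3*e^(t)/4))
D^2[M](t) = (-9*e^(2*t) - 12*e^(t))/(27*e^(3*t) - 108*e^(2*t) + 144*e^(t) - 64)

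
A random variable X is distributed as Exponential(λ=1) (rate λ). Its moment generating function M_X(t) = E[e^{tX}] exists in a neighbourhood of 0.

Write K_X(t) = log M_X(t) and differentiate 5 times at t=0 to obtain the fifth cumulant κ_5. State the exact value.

M_X(t) = 1/(1 - t)
K_X(t) = log M_X(t) = -log(1 - t)
K^(5)(t) = -24/(t^5 - 5*t^4 + 10*t^3 - 10*t^2 + 5*t - 1)

κ_5 = K^(5)(0) = 24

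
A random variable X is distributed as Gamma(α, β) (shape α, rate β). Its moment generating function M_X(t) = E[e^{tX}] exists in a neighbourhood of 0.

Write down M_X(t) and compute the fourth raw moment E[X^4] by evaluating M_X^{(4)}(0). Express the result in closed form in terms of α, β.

E[X^4] = d^4M/dt^4 |_{t=0} = α*(α^3 + 6*α^2 + 11*α + 6)/β^4

M_X(t) = (β/(β - t))^α
dM/dt = -α*β^α*(1/(β - t))^α/(-β + t)
d^2M/dt^2 = (α^2*β^α*(1/(β - t))^α + α*β^α*(1/(β - t))^α)/(β^2 - 2*β*t + t^2)
d^3M/dt^3 = (-α^3*β^α*(1/(β - t))^α - 3*α^2*β^α*(1/(β - t))^α - 2*α*β^α*(1/(β - t))^α)/(-β^3 + 3*β^2*t - 3*β*t^2 + t^3)
d^4M/dt^4 = (α^4*β^α*(1/(β - t))^α + 6*α^3*β^α*(1/(β - t))^α + 11*α^2*β^α*(1/(β - t))^α + 6*α*β^α*(1/(β - t))^α)/(β^4 - 4*β^3*t + 6*β^2*t^2 - 4*β*t^3 + t^4)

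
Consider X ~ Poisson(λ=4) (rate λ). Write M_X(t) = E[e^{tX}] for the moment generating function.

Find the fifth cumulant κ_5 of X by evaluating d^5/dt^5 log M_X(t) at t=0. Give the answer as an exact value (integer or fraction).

M_X(t) = e^(4*e^(t) - 4)
K_X(t) = log M_X(t) = 4*e^(t) - 4
dK/dt = 4*e^(t)
d^2K/dt^2 = 4*e^(t)
d^3K/dt^3 = 4*e^(t)
d^4K/dt^4 = 4*e^(t)
d^5K/dt^5 = 4*e^(t)

κ_5 = d^5K/dt^5 |_{t=0} = 4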